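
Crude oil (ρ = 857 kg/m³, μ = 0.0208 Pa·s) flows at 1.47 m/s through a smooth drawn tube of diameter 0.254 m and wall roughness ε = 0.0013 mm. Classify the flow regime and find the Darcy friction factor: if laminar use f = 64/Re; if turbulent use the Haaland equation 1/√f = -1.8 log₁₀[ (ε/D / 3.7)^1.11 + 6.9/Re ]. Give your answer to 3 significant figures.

Re = ρVD/μ = 857·1.47·0.254/0.0208 = 1.538e+04.
Re > 4000 → turbulent. ε/D = 1.3e-06/0.254 = 5.12e-06; Haaland: 1/√f = -1.8 log₁₀[3.14e-07 + 0.000449] = 6.026, so f = 0.02754.

f ≈ 0.0275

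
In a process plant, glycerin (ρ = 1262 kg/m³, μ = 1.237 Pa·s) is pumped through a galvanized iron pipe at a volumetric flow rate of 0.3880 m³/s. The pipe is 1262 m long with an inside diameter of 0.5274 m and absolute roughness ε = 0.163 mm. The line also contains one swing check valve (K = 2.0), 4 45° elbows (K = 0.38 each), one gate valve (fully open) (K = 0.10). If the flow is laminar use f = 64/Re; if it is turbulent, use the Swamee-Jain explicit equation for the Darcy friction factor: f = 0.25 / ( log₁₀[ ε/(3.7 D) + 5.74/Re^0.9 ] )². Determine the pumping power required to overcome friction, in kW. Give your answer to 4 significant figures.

Cross-sectional area A = πD²/4 = π(0.5274)²/4 = 0.2185 m²; mean velocity V = Q/A = 0.388/0.2185 = 1.776 m/s.
Reynolds number Re = ρVD/μ = 1262 · 1.776 · 0.5274 / 1.24 = 955.6.
Re < 2300 → laminar flow, so f = 64/Re = 64/955.6 = 0.06697 (the turbulent correlation is not needed).
Total minor-loss coefficient ΣK = 1·2 + 4·0.38 + 1·0.1 = 3.62.
ΔP = [f·L/D + ΣK]·(ρV²/2) = [0.06697·1262/0.5274 + 3.62]·(1262·1.776²/2) = [160.3 + 3.62]·1990 = 3.262e+05 Pa.
Pumping power P = QΔP = 0.388·3.262e+05 = 126560 W = 126.6 kW.

P ≈ 126.6 kW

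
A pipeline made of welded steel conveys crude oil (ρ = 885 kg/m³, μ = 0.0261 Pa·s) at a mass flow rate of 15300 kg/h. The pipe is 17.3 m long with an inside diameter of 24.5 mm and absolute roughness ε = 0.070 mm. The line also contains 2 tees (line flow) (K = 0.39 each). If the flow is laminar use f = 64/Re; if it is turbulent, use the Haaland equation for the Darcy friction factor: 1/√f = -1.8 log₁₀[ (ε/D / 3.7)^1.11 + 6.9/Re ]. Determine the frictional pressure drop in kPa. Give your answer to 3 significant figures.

ΔP ≈ 1200 kPa

ṁ = 15300 kg/h = 15300/3600 = 4.25 kg/s.
A = πD²/4 = π(0.0245)²/4 = 0.0004714 m²; mean velocity V = ṁ/(ρA) = 4.25/(885 · 0.0004714) = 10.19 m/s.
Reynolds number Re = ρVD/μ = 885 · 10.19 · 0.0245 / 0.0261 = 8462.
Re > 4000 → turbulent. Relative roughness ε/D = 7e-05/0.0245 = 0.00286. Haaland: 1/√f = -1.8 log₁₀[(0.00286/3.7)^1.11 + 6.9/8462] = -1.8 log₁₀[0.000351 + 0.000815] = 5.28, so f = 0.03587.
Total minor-loss coefficient ΣK = 2·0.39 = 0.78.
ΔP = [f·L/D + ΣK]·(ρV²/2) = [0.03587·17.3/0.0245 + 0.78]·(885·10.19²/2) = [25.33 + 0.78]·4.592e+04 = 1.199e+06 Pa.
ΔP = 1.199e+06 Pa = 1200 kPa.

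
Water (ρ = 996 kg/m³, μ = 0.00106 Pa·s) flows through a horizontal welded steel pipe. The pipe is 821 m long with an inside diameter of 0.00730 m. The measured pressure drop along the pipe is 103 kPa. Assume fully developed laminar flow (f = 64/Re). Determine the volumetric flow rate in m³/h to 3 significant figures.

Q ≈ 0.0297 m³/h

For laminar flow, f = 64/Re with Re = ρVD/μ, so Darcy-Weisbach reduces to ΔP = 32μLV/D². Solving for V: V = ΔP·D²/(32μL) = 1.03e+05·(0.0073)²/(32·0.00106·821) = 0.1971 m/s.
Check: Re = ρVD/μ = 996·0.1971·0.0073/0.00106 = 1352 < 2300, so the laminar assumption holds.
Q = V·A = 0.1971·(π/4·0.0073²) = 8.249e-06 m³/s = 0.0297 m³/h.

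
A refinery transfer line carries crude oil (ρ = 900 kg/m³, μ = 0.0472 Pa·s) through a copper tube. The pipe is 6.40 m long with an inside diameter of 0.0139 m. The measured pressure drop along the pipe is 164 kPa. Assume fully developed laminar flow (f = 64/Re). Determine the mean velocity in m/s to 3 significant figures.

For laminar flow, f = 64/Re with Re = ρVD/μ, so Darcy-Weisbach reduces to ΔP = 32μLV/D². Solving for V: V = ΔP·D²/(32μL) = 1.64e+05·(0.0139)²/(32·0.0472·6.4) = 3.278 m/s.
Check: Re = ρVD/μ = 900·3.278·0.0139/0.0472 = 868.8 < 2300, so the laminar assumption holds.

V ≈ 3.28 m/s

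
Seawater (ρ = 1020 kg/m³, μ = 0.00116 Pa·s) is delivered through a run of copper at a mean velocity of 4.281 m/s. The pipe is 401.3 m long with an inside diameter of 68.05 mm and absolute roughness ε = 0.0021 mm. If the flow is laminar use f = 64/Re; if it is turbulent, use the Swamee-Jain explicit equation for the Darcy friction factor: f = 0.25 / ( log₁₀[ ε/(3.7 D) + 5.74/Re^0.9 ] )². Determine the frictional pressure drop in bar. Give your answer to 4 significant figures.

ΔP ≈ 8.341 bar

Reynolds number Re = ρVD/μ = 1020 · 4.281 · 0.06805 / 0.00116 = 2.562e+05.
Re > 4000 → turbulent. Relative roughness ε/D = 2.1e-06/0.06805 = 3.09e-05. Swamee-Jain: f = 0.25/(log₁₀[3.09e-05/3.7 + 5.74/2.562e+05^0.9])² = 0.25/(log₁₀[8.34e-06 + 7.78e-05])² = 0.25/(-4.065)² = 0.01513.
Darcy-Weisbach: ΔP = f(L/D)(ρV²/2) = 0.01513·(401.3/0.06805)·(1020·4.281²/2) = 0.01513·5897·9347 = 8.341e+05 Pa.
ΔP = 8.341e+05 Pa = 8.341 bar.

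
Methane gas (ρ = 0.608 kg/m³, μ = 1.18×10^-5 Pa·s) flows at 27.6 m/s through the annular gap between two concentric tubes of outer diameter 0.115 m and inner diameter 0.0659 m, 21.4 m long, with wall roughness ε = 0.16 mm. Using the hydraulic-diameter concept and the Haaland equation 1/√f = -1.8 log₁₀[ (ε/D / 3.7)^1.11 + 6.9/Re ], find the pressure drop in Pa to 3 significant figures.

ΔP ≈ 2870 Pa

Hydraulic diameter D_h = 4A/P = D_o - D_i = 0.115 - 0.0659 = 0.0491 m.
Re = ρVD_h/μ = 0.608·27.6·0.0491/1.18e-05 = 6.983e+04.
ε/D_h = 0.00016/0.0491 = 0.00326; Haaland gives 1/√f = -1.8 log₁₀[0.000406+9.88e-05] = 5.934, so f = 0.0284.
ΔP = f(L/D_h)(ρV²/2) = 0.0284·21.4/0.0491·231.6 = 2866 Pa.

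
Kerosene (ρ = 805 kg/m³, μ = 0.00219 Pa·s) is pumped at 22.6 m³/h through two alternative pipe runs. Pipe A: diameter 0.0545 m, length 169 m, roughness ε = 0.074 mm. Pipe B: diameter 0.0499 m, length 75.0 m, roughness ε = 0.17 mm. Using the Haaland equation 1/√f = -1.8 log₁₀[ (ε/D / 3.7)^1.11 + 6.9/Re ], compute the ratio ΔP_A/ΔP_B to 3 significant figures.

Pipe A: V = Q/A = 0.006278/0.002333 = 2.691 m/s; Re = 5.391e+04; ε/D = 0.00136; Haaland → f = 0.02449; ΔP_A = f(L/D)(ρV²/2) = 2.213e+05 Pa.
Pipe B: V = Q/A = 0.006278/0.001956 = 3.21 m/s; Re = 5.888e+04; ε/D = 0.00341; Haaland → f = 0.02896; ΔP_B = f(L/D)(ρV²/2) = 1.805e+05 Pa.
ΔP_A/ΔP_B = 2.213e+05/1.805e+05 = 1.23.

ΔP_A/ΔP_B ≈ 1.23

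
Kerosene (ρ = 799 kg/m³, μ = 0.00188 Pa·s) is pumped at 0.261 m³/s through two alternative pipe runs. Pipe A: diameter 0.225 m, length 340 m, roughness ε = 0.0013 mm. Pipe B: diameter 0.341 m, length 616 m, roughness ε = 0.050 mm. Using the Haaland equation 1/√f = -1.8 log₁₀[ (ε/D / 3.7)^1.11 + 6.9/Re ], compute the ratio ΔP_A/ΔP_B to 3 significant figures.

ΔP_A/ΔP_B ≈ 3.70

Pipe A: V = Q/A = 0.261/0.03976 = 6.564 m/s; Re = 6.277e+05; ε/D = 5.78e-06; Haaland → f = 0.01262; ΔP_A = f(L/D)(ρV²/2) = 3.283e+05 Pa.
Pipe B: V = Q/A = 0.261/0.09133 = 2.858 m/s; Re = 4.142e+05; ε/D = 0.000147; Haaland → f = 0.01505; ΔP_B = f(L/D)(ρV²/2) = 8.873e+04 Pa.
ΔP_A/ΔP_B = 3.283e+05/8.873e+04 = 3.70.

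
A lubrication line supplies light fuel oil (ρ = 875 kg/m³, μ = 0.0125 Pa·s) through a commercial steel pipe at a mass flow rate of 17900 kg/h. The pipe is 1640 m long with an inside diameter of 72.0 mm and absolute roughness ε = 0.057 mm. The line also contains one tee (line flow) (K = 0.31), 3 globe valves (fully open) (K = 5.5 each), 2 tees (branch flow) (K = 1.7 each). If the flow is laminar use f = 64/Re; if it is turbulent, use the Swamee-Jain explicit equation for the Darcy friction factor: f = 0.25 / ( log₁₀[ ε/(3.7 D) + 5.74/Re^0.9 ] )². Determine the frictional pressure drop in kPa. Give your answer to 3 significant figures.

ΔP ≈ 704 kPa

ṁ = 17900 kg/h = 17900/3600 = 4.972 kg/s.
A = πD²/4 = π(0.072)²/4 = 0.004072 m²; mean velocity V = ṁ/(ρA) = 4.972/(875 · 0.004072) = 1.396 m/s.
Reynolds number Re = ρVD/μ = 875 · 1.396 · 0.072 / 0.0125 = 7034.
Re > 4000 → turbulent. Relative roughness ε/D = 5.7e-05/0.072 = 0.000792. Swamee-Jain: f = 0.25/(log₁₀[0.000792/3.7 + 5.74/7034^0.9])² = 0.25/(log₁₀[0.000214 + 0.00198])² = 0.25/(-2.659)² = 0.03536.
Total minor-loss coefficient ΣK = 1·0.31 + 3·5.5 + 2·1.7 = 20.2.
ΔP = [f·L/D + ΣK]·(ρV²/2) = [0.03536·1640/0.072 + 20.2]·(875·1.396²/2) = [805.4 + 20.2]·852.2 = 7.036e+05 Pa.
ΔP = 7.036e+05 Pa = 704 kPa.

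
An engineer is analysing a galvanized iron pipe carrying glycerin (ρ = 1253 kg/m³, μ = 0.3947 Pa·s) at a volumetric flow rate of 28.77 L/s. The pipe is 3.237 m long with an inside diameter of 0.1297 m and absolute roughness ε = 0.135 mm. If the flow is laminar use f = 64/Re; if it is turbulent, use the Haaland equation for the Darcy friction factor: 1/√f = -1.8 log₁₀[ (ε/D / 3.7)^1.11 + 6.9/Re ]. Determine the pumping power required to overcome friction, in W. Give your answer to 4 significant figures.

P ≈ 152.3 W

Q = 28.77 L/s = 28.77/1000 = 0.02877 m³/s.
Cross-sectional area A = πD²/4 = π(0.1297)²/4 = 0.01321 m²; mean velocity V = Q/A = 0.02877/0.01321 = 2.178 m/s.
Reynolds number Re = ρVD/μ = 1253 · 2.178 · 0.1297 / 0.395 = 896.6.
Re < 2300 → laminar flow, so f = 64/Re = 64/896.6 = 0.07138 (the turbulent correlation is not needed).
Darcy-Weisbach: ΔP = f(L/D)(ρV²/2) = 0.07138·(3.237/0.1297)·(1253·2.178²/2) = 0.07138·24.96·2971 = 5292 Pa.
Pumping power P = QΔP = 0.02877·5292 = 152.26 W = 152.3 W.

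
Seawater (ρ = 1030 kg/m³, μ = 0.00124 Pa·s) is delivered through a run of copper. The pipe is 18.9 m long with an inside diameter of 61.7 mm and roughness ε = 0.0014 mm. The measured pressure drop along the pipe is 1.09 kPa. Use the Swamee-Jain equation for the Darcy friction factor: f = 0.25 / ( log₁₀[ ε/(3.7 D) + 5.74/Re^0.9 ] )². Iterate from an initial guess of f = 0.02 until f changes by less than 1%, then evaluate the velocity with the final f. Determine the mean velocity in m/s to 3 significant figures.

Rearranging Darcy-Weisbach: V = √(2·ΔP·D/(f·L·ρ)). With ε/D = 1.4e-06/0.0617 = 2.27e-05, iterate starting from f = 0.02:
  f = 0.02 → V = √(2·1090·0.0617/(0.02·18.9·1030)) = 0.5878 m/s; Re = ρVD/μ = 3.012e+04; f → 0.02342
  f = 0.02342 → V = 0.5432 m/s; Re = 2.784e+04; f → 0.02386
  f = 0.02386 → V = 0.5381 m/s; Re = 2.758e+04; f → 0.02392
Converged (Δf/f < 1%). With the final f = 0.02392: V = √(2·1090·0.0617/(0.02392·18.9·1030)) = 0.5375 m/s.

V ≈ 0.537 m/s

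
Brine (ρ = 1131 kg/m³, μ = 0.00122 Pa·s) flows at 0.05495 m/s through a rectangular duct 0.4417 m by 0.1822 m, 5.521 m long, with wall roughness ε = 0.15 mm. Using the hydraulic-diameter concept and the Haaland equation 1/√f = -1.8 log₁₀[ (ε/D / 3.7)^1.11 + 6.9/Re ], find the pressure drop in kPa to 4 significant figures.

ΔP ≈ 0.001079 kPa

Hydraulic diameter D_h = 4A/P = 4·(0.4417·0.1822)/(2·(0.4417+0.1822)) = 0.3219/1.248 = 0.258 m.
Re = ρVD_h/μ = 1131·0.05495·0.258/0.00122 = 1.314e+04.
ε/D_h = 0.00015/0.258 = 0.000581; Haaland gives 1/√f = -1.8 log₁₀[6e-05+0.000525] = 5.819, so f = 0.02953.
ΔP = f(L/D_h)(ρV²/2) = 0.02953·5.521/0.258·1.708 = 1.079 Pa.
ΔP = 0.001079 kPa.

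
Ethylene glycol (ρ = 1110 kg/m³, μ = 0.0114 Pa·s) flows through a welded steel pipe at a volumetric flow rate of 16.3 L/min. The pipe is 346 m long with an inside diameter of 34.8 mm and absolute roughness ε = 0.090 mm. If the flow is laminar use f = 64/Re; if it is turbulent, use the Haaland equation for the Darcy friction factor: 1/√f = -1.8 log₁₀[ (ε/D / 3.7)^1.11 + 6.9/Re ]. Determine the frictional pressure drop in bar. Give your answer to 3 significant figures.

Q = 16.3 L/min = 16.3/60000 = 0.0002717 m³/s.
Cross-sectional area A = πD²/4 = π(0.0348)²/4 = 0.0009511 m²; mean velocity V = Q/A = 0.0002717/0.0009511 = 0.2856 m/s.
Reynolds number Re = ρVD/μ = 1110 · 0.2856 · 0.0348 / 0.0114 = 967.8.
Re < 2300 → laminar flow, so f = 64/Re = 64/967.8 = 0.06613 (the turbulent correlation is not needed).
Darcy-Weisbach: ΔP = f(L/D)(ρV²/2) = 0.06613·(346/0.0348)·(1110·0.2856²/2) = 0.06613·9943·45.28 = 2.977e+04 Pa.
ΔP = 2.977e+04 Pa = 0.298 bar.

ΔP ≈ 0.298 bar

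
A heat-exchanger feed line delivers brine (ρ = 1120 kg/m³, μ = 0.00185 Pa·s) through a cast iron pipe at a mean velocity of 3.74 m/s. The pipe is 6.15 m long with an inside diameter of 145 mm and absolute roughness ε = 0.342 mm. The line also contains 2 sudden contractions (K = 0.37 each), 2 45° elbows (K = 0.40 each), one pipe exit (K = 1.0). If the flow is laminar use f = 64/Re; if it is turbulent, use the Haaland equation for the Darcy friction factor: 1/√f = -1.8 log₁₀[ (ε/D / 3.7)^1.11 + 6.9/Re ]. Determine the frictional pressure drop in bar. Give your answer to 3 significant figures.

ΔP ≈ 0.282 bar

Reynolds number Re = ρVD/μ = 1120 · 3.74 · 0.145 / 0.00185 = 3.283e+05.
Re > 4000 → turbulent. Relative roughness ε/D = 0.000342/0.145 = 0.00236. Haaland: 1/√f = -1.8 log₁₀[(0.00236/3.7)^1.11 + 6.9/3.283e+05] = -1.8 log₁₀[0.000284 + 2.1e-05] = 6.329, so f = 0.02497.
Total minor-loss coefficient ΣK = 2·0.37 + 2·0.4 + 1·1 = 2.54.
ΔP = [f·L/D + ΣK]·(ρV²/2) = [0.02497·6.15/0.145 + 2.54]·(1120·3.74²/2) = [1.059 + 2.54]·7833 = 2.819e+04 Pa.
ΔP = 2.819e+04 Pa = 0.282 bar.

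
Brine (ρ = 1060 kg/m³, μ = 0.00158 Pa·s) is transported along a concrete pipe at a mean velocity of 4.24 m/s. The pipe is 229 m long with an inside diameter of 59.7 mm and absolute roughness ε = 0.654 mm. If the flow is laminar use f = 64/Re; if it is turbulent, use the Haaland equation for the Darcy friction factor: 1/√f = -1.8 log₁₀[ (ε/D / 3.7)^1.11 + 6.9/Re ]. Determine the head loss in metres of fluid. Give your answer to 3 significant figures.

h_f ≈ 139 m

Reynolds number Re = ρVD/μ = 1060 · 4.24 · 0.0597 / 0.00158 = 1.698e+05.
Re > 4000 → turbulent. Relative roughness ε/D = 0.000654/0.0597 = 0.011. Haaland: 1/√f = -1.8 log₁₀[(0.011/3.7)^1.11 + 6.9/1.698e+05] = -1.8 log₁₀[0.00156 + 4.06e-05] = 5.032, so f = 0.03949.
Darcy-Weisbach: ΔP = f(L/D)(ρV²/2) = 0.03949·(229/0.0597)·(1060·4.24²/2) = 0.03949·3836·9528 = 1.443e+06 Pa.
Head loss h_f = ΔP/(ρg) = 1.443e+06/(1060·9.81) = 139 m.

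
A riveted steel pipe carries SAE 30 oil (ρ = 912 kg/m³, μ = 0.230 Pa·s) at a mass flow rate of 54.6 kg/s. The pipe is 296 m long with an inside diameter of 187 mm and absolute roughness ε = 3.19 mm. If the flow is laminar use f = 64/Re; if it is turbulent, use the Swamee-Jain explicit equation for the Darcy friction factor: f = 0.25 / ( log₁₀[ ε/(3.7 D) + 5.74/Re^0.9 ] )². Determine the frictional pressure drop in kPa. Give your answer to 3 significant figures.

A = πD²/4 = π(0.187)²/4 = 0.02746 m²; mean velocity V = ṁ/(ρA) = 54.6/(912 · 0.02746) = 2.18 m/s.
Reynolds number Re = ρVD/μ = 912 · 2.18 · 0.187 / 0.23 = 1616.
Re < 2300 → laminar flow, so f = 64/Re = 64/1616 = 0.0396 (the turbulent correlation is not needed).
Darcy-Weisbach: ΔP = f(L/D)(ρV²/2) = 0.0396·(296/0.187)·(912·2.18²/2) = 0.0396·1583·2167 = 1.358e+05 Pa.
ΔP = 1.358e+05 Pa = 136 kPa.

ΔP ≈ 136 kPa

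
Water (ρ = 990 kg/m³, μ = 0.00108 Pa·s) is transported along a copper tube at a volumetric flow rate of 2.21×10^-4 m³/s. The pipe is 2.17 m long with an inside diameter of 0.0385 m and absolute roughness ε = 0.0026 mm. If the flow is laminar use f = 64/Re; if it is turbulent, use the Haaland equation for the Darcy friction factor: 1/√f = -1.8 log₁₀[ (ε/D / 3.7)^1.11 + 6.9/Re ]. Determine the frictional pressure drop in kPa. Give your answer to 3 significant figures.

ΔP ≈ 0.0348 kPa

Cross-sectional area A = πD²/4 = π(0.0385)²/4 = 0.001164 m²; mean velocity V = Q/A = 0.000221/0.001164 = 0.1898 m/s.
Reynolds number Re = ρVD/μ = 990 · 0.1898 · 0.0385 / 0.00108 = 6700.
Re > 4000 → turbulent. Relative roughness ε/D = 2.6e-06/0.0385 = 6.75e-05. Haaland: 1/√f = -1.8 log₁₀[(6.75e-05/3.7)^1.11 + 6.9/6700] = -1.8 log₁₀[5.5e-06 + 0.00103] = 5.373, so f = 0.03464.
Darcy-Weisbach: ΔP = f(L/D)(ρV²/2) = 0.03464·(2.17/0.0385)·(990·0.1898²/2) = 0.03464·56.36·17.84 = 34.83 Pa.
ΔP = 34.83 Pa = 0.0348 kPa.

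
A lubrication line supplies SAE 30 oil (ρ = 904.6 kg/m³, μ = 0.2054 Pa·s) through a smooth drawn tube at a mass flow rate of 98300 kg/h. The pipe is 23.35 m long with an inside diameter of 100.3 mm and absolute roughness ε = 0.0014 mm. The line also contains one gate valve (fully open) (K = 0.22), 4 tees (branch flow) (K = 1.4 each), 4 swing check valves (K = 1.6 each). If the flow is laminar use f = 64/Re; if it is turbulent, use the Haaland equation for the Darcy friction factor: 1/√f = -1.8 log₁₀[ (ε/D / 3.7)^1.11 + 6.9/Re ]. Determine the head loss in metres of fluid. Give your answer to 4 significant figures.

ṁ = 98300 kg/h = 98300/3600 = 27.31 kg/s.
A = πD²/4 = π(0.1003)²/4 = 0.007901 m²; mean velocity V = ṁ/(ρA) = 27.31/(904.6 · 0.007901) = 3.82 m/s.
Reynolds number Re = ρVD/μ = 904.6 · 3.82 · 0.1003 / 0.205 = 1688.
Re < 2300 → laminar flow, so f = 64/Re = 64/1688 = 0.03792 (the turbulent correlation is not needed).
Total minor-loss coefficient ΣK = 1·0.22 + 4·1.4 + 4·1.6 = 12.2.
ΔP = [f·L/D + ΣK]·(ρV²/2) = [0.03792·23.35/0.1003 + 12.2]·(904.6·3.82²/2) = [8.829 + 12.2]·6601 = 1.39e+05 Pa.
Head loss h_f = ΔP/(ρg) = 1.39e+05/(904.6·9.81) = 15.66 m.

h_f ≈ 15.66 m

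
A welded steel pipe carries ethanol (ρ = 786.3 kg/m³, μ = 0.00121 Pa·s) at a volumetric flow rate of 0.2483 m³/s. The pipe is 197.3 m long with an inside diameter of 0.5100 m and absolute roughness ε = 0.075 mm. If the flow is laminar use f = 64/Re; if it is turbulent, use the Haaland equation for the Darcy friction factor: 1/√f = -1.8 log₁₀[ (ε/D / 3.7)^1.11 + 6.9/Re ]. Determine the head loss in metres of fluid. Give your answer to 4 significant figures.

Cross-sectional area A = πD²/4 = π(0.51)²/4 = 0.2043 m²; mean velocity V = Q/A = 0.2483/0.2043 = 1.215 m/s.
Reynolds number Re = ρVD/μ = 786.3 · 1.215 · 0.51 / 0.00121 = 4.028e+05.
Re > 4000 → turbulent. Relative roughness ε/D = 7.5e-05/0.51 = 0.000147. Haaland: 1/√f = -1.8 log₁₀[(0.000147/3.7)^1.11 + 6.9/4.028e+05] = -1.8 log₁₀[1.3e-05 + 1.71e-05] = 8.137, so f = 0.0151.
Darcy-Weisbach: ΔP = f(L/D)(ρV²/2) = 0.0151·(197.3/0.51)·(786.3·1.215²/2) = 0.0151·386.9·580.8 = 3394 Pa.
Head loss h_f = ΔP/(ρg) = 3394/(786.3·9.81) = 0.4400 m.

h_f ≈ 0.4400 m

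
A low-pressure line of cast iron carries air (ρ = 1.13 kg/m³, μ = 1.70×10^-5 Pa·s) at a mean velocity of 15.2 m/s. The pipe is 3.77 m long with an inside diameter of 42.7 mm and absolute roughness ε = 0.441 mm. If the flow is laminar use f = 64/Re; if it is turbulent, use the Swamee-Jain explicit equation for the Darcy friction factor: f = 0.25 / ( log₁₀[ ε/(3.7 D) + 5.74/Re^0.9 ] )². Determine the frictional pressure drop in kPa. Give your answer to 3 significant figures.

ΔP ≈ 0.462 kPa

Reynolds number Re = ρVD/μ = 1.13 · 15.2 · 0.0427 / 1.7e-05 = 4.314e+04.
Re > 4000 → turbulent. Relative roughness ε/D = 0.000441/0.0427 = 0.0103. Swamee-Jain: f = 0.25/(log₁₀[0.0103/3.7 + 5.74/4.314e+04^0.9])² = 0.25/(log₁₀[0.00279 + 0.000387])² = 0.25/(-2.498)² = 0.04007.
Darcy-Weisbach: ΔP = f(L/D)(ρV²/2) = 0.04007·(3.77/0.0427)·(1.13·15.2²/2) = 0.04007·88.29·130.5 = 461.8 Pa.
ΔP = 461.8 Pa = 0.462 kPa.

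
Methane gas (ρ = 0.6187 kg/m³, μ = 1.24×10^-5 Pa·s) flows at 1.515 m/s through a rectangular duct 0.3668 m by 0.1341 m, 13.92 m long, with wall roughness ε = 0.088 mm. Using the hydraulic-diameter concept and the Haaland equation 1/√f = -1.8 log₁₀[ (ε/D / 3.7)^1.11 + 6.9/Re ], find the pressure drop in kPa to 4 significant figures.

ΔP ≈ 0.001433 kPa

Hydraulic diameter D_h = 4A/P = 4·(0.3668·0.1341)/(2·(0.3668+0.1341)) = 0.1968/1.002 = 0.1964 m.
Re = ρVD_h/μ = 0.6187·1.515·0.1964/1.24e-05 = 1.485e+04.
ε/D_h = 8.8e-05/0.1964 = 0.000448; Haaland gives 1/√f = -1.8 log₁₀[4.49e-05+0.000465] = 5.927, so f = 0.02847.
ΔP = f(L/D_h)(ρV²/2) = 0.02847·13.92/0.1964·0.71 = 1.433 Pa.
ΔP = 0.001433 kPa.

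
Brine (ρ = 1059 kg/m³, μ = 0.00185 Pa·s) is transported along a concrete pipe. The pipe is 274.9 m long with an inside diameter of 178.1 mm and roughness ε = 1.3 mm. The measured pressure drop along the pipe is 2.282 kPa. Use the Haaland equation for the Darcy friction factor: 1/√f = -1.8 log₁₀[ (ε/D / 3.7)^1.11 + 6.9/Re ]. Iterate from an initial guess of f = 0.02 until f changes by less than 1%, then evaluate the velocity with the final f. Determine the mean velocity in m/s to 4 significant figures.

V ≈ 0.2765 m/s

Rearranging Darcy-Weisbach: V = √(2·ΔP·D/(f·L·ρ)). With ε/D = 0.0013/0.1781 = 0.0073, iterate starting from f = 0.02:
  f = 0.02 → V = √(2·2282·0.1781/(0.02·274.9·1059)) = 0.3736 m/s; Re = ρVD/μ = 3.809e+04; f → 0.03596
  f = 0.03596 → V = 0.2787 m/s; Re = 2.841e+04; f → 0.03651
  f = 0.03651 → V = 0.2765 m/s; Re = 2.819e+04; f → 0.03653
Converged (Δf/f < 1%). With the final f = 0.03653: V = √(2·2282·0.1781/(0.03653·274.9·1059)) = 0.2765 m/s.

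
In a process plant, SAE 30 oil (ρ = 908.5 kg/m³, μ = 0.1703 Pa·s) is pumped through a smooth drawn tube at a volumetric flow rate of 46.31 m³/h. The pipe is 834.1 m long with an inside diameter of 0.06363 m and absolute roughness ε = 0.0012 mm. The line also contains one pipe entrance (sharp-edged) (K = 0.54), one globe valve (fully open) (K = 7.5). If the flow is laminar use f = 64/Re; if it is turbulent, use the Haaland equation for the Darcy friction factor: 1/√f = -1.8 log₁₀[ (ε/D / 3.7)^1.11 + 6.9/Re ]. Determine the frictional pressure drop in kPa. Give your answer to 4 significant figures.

Q = 46.31 m³/h = 46.31/3600 = 0.01286 m³/s.
Cross-sectional area A = πD²/4 = π(0.06363)²/4 = 0.00318 m²; mean velocity V = Q/A = 0.01286/0.00318 = 4.045 m/s.
Reynolds number Re = ρVD/μ = 908.5 · 4.045 · 0.06363 / 0.17 = 1373.
Re < 2300 → laminar flow, so f = 64/Re = 64/1373 = 0.04661 (the turbulent correlation is not needed).
Total minor-loss coefficient ΣK = 1·0.54 + 1·7.5 = 8.04.
ΔP = [f·L/D + ΣK]·(ρV²/2) = [0.04661·834.1/0.06363 + 8.04]·(908.5·4.045²/2) = [610.9 + 8.04]·7434 = 4.601e+06 Pa.
ΔP = 4.601e+06 Pa = 4601 kPa.

ΔP ≈ 4601 kPa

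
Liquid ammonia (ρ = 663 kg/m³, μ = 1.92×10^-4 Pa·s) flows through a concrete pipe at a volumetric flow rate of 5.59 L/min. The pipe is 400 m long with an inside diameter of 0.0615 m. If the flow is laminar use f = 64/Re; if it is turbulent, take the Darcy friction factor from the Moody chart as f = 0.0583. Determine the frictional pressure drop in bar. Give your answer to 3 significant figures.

ΔP ≈ 0.00124 bar

Q = 5.59 L/min = 5.59/60000 = 9.317e-05 m³/s.
Cross-sectional area A = πD²/4 = π(0.0615)²/4 = 0.002971 m²; mean velocity V = Q/A = 9.317e-05/0.002971 = 0.03136 m/s.
Reynolds number Re = ρVD/μ = 663 · 0.03136 · 0.0615 / 0.000192 = 6661.
Re > 4000 → turbulent; use the Moody-chart value f = 0.0583.
Darcy-Weisbach: ΔP = f(L/D)(ρV²/2) = 0.0583·(400/0.0615)·(663·0.03136²/2) = 0.0583·6504·0.3261 = 123.6 Pa.
ΔP = 123.6 Pa = 0.00124 bar.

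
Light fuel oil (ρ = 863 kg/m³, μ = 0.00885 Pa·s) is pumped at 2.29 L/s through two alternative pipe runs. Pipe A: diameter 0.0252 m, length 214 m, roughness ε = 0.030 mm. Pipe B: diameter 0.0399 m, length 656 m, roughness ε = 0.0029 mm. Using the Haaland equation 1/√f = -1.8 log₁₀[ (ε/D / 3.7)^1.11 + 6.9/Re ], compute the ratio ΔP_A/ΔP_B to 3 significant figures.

Pipe A: V = Q/A = 0.00229/0.0004988 = 4.591 m/s; Re = 1.128e+04; ε/D = 0.00119; Haaland → f = 0.03154; ΔP_A = f(L/D)(ρV²/2) = 2.436e+06 Pa.
Pipe B: V = Q/A = 0.00229/0.00125 = 1.831 m/s; Re = 7126; ε/D = 7.27e-05; Haaland → f = 0.03404; ΔP_B = f(L/D)(ρV²/2) = 8.099e+05 Pa.
ΔP_A/ΔP_B = 2.436e+06/8.099e+05 = 3.01.

ΔP_A/ΔP_B ≈ 3.01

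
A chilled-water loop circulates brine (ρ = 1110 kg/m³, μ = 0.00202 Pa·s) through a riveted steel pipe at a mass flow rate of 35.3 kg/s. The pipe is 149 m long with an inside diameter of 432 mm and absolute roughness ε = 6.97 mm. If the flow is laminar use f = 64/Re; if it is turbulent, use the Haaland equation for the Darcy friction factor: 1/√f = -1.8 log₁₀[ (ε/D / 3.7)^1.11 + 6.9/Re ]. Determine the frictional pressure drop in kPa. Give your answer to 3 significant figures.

ΔP ≈ 0.413 kPa

A = πD²/4 = π(0.432)²/4 = 0.1466 m²; mean velocity V = ṁ/(ρA) = 35.3/(1110 · 0.1466) = 0.217 m/s.
Reynolds number Re = ρVD/μ = 1110 · 0.217 · 0.432 / 0.00202 = 5.151e+04.
Re > 4000 → turbulent. Relative roughness ε/D = 0.00697/0.432 = 0.0161. Haaland: 1/√f = -1.8 log₁₀[(0.0161/3.7)^1.11 + 6.9/5.151e+04] = -1.8 log₁₀[0.0024 + 0.000134] = 4.674, so f = 0.04578.
Darcy-Weisbach: ΔP = f(L/D)(ρV²/2) = 0.04578·(149/0.432)·(1110·0.217²/2) = 0.04578·344.9·26.13 = 412.5 Pa.
ΔP = 412.5 Pa = 0.413 kPa.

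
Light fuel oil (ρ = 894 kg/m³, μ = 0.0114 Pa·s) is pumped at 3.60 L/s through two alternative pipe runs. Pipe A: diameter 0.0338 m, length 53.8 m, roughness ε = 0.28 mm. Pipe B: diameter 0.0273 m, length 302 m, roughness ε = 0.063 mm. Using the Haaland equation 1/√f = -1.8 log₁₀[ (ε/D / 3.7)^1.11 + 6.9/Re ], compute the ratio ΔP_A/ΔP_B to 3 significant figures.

ΔP_A/ΔP_B ≈ 0.0778

Pipe A: V = Q/A = 0.0036/0.0008973 = 4.012 m/s; Re = 1.063e+04; ε/D = 0.00828; Haaland → f = 0.04092; ΔP_A = f(L/D)(ρV²/2) = 4.687e+05 Pa.
Pipe B: V = Q/A = 0.0036/0.0005853 = 6.15 m/s; Re = 1.317e+04; ε/D = 0.00231; Haaland → f = 0.03219; ΔP_B = f(L/D)(ρV²/2) = 6.021e+06 Pa.
ΔP_A/ΔP_B = 4.687e+05/6.021e+06 = 0.0778.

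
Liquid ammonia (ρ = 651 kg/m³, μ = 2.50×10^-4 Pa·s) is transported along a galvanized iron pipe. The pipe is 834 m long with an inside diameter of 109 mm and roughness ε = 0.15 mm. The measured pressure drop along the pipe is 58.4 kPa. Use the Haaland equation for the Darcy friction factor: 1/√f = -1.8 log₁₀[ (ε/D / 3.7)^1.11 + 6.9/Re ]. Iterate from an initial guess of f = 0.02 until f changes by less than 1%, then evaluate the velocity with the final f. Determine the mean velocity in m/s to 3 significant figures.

Rearranging Darcy-Weisbach: V = √(2·ΔP·D/(f·L·ρ)). With ε/D = 0.00015/0.109 = 0.00138, iterate starting from f = 0.02:
  f = 0.02 → V = √(2·5.84e+04·0.109/(0.02·834·651)) = 1.083 m/s; Re = ρVD/μ = 3.073e+05; f → 0.02197
  f = 0.02197 → V = 1.033 m/s; Re = 2.933e+05; f → 0.022
Converged (Δf/f < 1%). With the final f = 0.022: V = √(2·5.84e+04·0.109/(0.022·834·651)) = 1.032 m/s.

V ≈ 1.03 m/s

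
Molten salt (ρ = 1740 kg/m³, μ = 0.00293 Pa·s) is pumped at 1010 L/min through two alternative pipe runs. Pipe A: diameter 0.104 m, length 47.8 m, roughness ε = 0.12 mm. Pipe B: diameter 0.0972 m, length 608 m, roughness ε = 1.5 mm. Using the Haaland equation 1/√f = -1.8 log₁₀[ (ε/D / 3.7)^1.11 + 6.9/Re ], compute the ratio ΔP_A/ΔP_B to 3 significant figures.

ΔP_A/ΔP_B ≈ 0.0279

Pipe A: V = Q/A = 0.01683/0.008495 = 1.982 m/s; Re = 1.224e+05; ε/D = 0.00115; Haaland → f = 0.02214; ΔP_A = f(L/D)(ρV²/2) = 3.477e+04 Pa.
Pipe B: V = Q/A = 0.01683/0.00742 = 2.269 m/s; Re = 1.309e+05; ε/D = 0.0154; Haaland → f = 0.04457; ΔP_B = f(L/D)(ρV²/2) = 1.248e+06 Pa.
ΔP_A/ΔP_B = 3.477e+04/1.248e+06 = 0.0279.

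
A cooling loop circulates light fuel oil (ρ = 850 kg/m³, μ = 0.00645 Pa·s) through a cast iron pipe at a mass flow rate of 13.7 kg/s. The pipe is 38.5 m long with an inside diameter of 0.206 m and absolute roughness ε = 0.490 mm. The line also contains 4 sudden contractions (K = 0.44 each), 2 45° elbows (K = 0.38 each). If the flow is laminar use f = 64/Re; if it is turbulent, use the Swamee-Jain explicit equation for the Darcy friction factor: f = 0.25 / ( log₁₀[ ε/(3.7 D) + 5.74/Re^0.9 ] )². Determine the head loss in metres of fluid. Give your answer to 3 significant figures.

A = πD²/4 = π(0.206)²/4 = 0.03333 m²; mean velocity V = ṁ/(ρA) = 13.7/(850 · 0.03333) = 0.4836 m/s.
Reynolds number Re = ρVD/μ = 850 · 0.4836 · 0.206 / 0.00645 = 1.313e+04.
Re > 4000 → turbulent. Relative roughness ε/D = 0.00049/0.206 = 0.00238. Swamee-Jain: f = 0.25/(log₁₀[0.00238/3.7 + 5.74/1.313e+04^0.9])² = 0.25/(log₁₀[0.000643 + 0.00113])² = 0.25/(-2.752)² = 0.03302.
Total minor-loss coefficient ΣK = 4·0.44 + 2·0.38 = 2.52.
ΔP = [f·L/D + ΣK]·(ρV²/2) = [0.03302·38.5/0.206 + 2.52]·(850·0.4836²/2) = [6.171 + 2.52]·99.39 = 863.8 Pa.
Head loss h_f = ΔP/(ρg) = 863.8/(850·9.81) = 0.104 m.

h_f ≈ 0.104 m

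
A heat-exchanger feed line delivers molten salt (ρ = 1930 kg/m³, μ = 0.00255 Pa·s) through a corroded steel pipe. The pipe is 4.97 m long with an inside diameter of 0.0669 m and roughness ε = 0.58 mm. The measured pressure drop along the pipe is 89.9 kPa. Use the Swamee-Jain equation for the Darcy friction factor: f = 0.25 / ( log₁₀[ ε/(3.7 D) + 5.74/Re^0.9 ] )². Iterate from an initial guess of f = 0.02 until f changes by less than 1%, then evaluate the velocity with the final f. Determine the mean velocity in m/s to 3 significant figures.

V ≈ 5.86 m/s

Rearranging Darcy-Weisbach: V = √(2·ΔP·D/(f·L·ρ)). With ε/D = 0.00058/0.0669 = 0.00867, iterate starting from f = 0.02:
  f = 0.02 → V = √(2·8.99e+04·0.0669/(0.02·4.97·1930)) = 7.918 m/s; Re = ρVD/μ = 4.009e+05; f → 0.0364
  f = 0.0364 → V = 5.869 m/s; Re = 2.972e+05; f → 0.03648
Converged (Δf/f < 1%). With the final f = 0.03648: V = √(2·8.99e+04·0.0669/(0.03648·4.97·1930)) = 5.863 m/s.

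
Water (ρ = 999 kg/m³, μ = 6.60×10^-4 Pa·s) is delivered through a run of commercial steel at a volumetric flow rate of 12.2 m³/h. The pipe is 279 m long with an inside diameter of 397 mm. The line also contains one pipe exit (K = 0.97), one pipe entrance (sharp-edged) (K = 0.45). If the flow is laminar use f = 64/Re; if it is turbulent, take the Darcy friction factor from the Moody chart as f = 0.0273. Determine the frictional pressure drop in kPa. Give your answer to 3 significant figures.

Q = 12.2 m³/h = 12.2/3600 = 0.003389 m³/s.
Cross-sectional area A = πD²/4 = π(0.397)²/4 = 0.1238 m²; mean velocity V = Q/A = 0.003389/0.1238 = 0.02738 m/s.
Reynolds number Re = ρVD/μ = 999 · 0.02738 · 0.397 / 0.00066 = 1.645e+04.
Re > 4000 → turbulent; use the Moody-chart value f = 0.0273.
Total minor-loss coefficient ΣK = 1·0.97 + 1·0.45 = 1.42.
ΔP = [f·L/D + ΣK]·(ρV²/2) = [0.0273·279/0.397 + 1.42]·(999·0.02738²/2) = [19.19 + 1.42]·0.3744 = 7.714 Pa.
ΔP = 7.714 Pa = 0.00771 kPa.

ΔP ≈ 0.00771 kPa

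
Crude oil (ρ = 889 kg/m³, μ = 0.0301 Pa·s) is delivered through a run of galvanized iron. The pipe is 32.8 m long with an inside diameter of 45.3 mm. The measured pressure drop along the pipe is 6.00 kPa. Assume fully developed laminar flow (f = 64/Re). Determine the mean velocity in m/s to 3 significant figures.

V ≈ 0.390 m/s

For laminar flow, f = 64/Re with Re = ρVD/μ, so Darcy-Weisbach reduces to ΔP = 32μLV/D². Solving for V: V = ΔP·D²/(32μL) = 6000·(0.0453)²/(32·0.0301·32.8) = 0.3897 m/s.
Check: Re = ρVD/μ = 889·0.3897·0.0453/0.0301 = 521.4 < 2300, so the laminar assumption holds.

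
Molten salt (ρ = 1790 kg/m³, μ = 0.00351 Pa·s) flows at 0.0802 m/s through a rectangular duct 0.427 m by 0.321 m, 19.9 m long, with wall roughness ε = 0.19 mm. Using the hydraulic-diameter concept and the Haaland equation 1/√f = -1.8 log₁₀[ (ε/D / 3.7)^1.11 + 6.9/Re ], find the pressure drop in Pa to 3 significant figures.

Hydraulic diameter D_h = 4A/P = 4·(0.427·0.321)/(2·(0.427+0.321)) = 0.5483/1.496 = 0.3665 m.
Re = ρVD_h/μ = 1790·0.0802·0.3665/0.00351 = 1.499e+04.
ε/D_h = 0.00019/0.3665 = 0.000518; Haaland gives 1/√f = -1.8 log₁₀[5.28e-05+0.00046] = 5.922, so f = 0.02852.
ΔP = f(L/D_h)(ρV²/2) = 0.02852·19.9/0.3665·5.757 = 8.914 Pa.

ΔP ≈ 8.91 Pa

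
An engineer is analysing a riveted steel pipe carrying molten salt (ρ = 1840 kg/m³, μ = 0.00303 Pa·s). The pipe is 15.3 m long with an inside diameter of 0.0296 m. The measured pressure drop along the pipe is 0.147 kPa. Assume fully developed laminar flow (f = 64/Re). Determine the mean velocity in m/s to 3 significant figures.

For laminar flow, f = 64/Re with Re = ρVD/μ, so Darcy-Weisbach reduces to ΔP = 32μLV/D². Solving for V: V = ΔP·D²/(32μL) = 147·(0.0296)²/(32·0.00303·15.3) = 0.08682 m/s.
Check: Re = ρVD/μ = 1840·0.08682·0.0296/0.00303 = 1561 < 2300, so the laminar assumption holds.

V ≈ 0.0868 m/s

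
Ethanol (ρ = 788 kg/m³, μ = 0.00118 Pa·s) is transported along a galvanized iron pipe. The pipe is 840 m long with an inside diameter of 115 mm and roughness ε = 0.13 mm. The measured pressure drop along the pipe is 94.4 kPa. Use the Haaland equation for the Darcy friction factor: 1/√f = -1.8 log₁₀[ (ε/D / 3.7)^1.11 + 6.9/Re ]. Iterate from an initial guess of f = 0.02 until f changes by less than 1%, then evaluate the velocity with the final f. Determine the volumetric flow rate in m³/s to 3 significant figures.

Q ≈ 0.0125 m³/s

Rearranging Darcy-Weisbach: V = √(2·ΔP·D/(f·L·ρ)). With ε/D = 0.00013/0.115 = 0.00113, iterate starting from f = 0.02:
  f = 0.02 → V = √(2·9.44e+04·0.115/(0.02·840·788)) = 1.281 m/s; Re = ρVD/μ = 9.835e+04; f → 0.02244
  f = 0.02244 → V = 1.209 m/s; Re = 9.285e+04; f → 0.02255
Converged (Δf/f < 1%). With the final f = 0.02255: V = √(2·9.44e+04·0.115/(0.02255·840·788)) = 1.206 m/s.
Q = V·A = 1.206·(π/4·0.115²) = 0.01253 m³/s = 0.0125 m³/s.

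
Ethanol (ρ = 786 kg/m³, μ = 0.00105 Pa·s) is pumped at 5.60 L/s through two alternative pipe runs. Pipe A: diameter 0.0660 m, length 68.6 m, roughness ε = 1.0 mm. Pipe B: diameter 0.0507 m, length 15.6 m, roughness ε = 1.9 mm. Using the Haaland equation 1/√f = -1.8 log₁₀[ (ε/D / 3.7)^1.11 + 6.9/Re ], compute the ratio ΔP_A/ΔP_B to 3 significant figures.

ΔP_A/ΔP_B ≈ 0.827

Pipe A: V = Q/A = 0.0056/0.003421 = 1.637 m/s; Re = 8.087e+04; ε/D = 0.0152; Haaland → f = 0.04448; ΔP_A = f(L/D)(ρV²/2) = 4.868e+04 Pa.
Pipe B: V = Q/A = 0.0056/0.002019 = 2.774 m/s; Re = 1.053e+05; ε/D = 0.0375; Haaland → f = 0.06324; ΔP_B = f(L/D)(ρV²/2) = 5.884e+04 Pa.
ΔP_A/ΔP_B = 4.868e+04/5.884e+04 = 0.827.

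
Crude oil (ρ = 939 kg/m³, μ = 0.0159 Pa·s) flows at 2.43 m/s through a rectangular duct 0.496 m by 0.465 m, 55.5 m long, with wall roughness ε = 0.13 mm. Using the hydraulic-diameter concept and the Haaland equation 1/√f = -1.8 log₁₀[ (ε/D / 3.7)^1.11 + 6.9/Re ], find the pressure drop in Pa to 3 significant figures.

ΔP ≈ 6500 Pa

Hydraulic diameter D_h = 4A/P = 4·(0.496·0.465)/(2·(0.496+0.465)) = 0.9226/1.922 = 0.48 m.
Re = ρVD_h/μ = 939·2.43·0.48/0.0159 = 6.888e+04.
ε/D_h = 0.00013/0.48 = 0.000271; Haaland gives 1/√f = -1.8 log₁₀[2.57e-05+0.0001] = 7.02, so f = 0.02029.
ΔP = f(L/D_h)(ρV²/2) = 0.02029·55.5/0.48·2772 = 6504 Pa.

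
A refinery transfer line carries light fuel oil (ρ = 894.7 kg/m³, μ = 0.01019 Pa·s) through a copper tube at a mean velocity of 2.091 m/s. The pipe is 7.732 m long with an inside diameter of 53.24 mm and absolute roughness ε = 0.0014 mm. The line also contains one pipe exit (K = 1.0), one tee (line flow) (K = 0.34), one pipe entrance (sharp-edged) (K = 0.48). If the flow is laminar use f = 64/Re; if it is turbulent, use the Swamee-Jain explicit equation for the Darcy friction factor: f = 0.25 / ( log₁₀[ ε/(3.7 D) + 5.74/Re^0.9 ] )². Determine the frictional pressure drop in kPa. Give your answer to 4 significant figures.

ΔP ≈ 12.43 kPa

Reynolds number Re = ρVD/μ = 894.7 · 2.091 · 0.05324 / 0.0102 = 9775.
Re > 4000 → turbulent. Relative roughness ε/D = 1.4e-06/0.05324 = 2.63e-05. Swamee-Jain: f = 0.25/(log₁₀[2.63e-05/3.7 + 5.74/9775^0.9])² = 0.25/(log₁₀[7.11e-06 + 0.00147])² = 0.25/(-2.83)² = 0.03121.
Total minor-loss coefficient ΣK = 1·1 + 1·0.34 + 1·0.48 = 1.82.
ΔP = [f·L/D + ΣK]·(ρV²/2) = [0.03121·7.732/0.05324 + 1.82]·(894.7·2.091²/2) = [4.533 + 1.82]·1956 = 1.243e+04 Pa.
ΔP = 1.243e+04 Pa = 12.43 kPa.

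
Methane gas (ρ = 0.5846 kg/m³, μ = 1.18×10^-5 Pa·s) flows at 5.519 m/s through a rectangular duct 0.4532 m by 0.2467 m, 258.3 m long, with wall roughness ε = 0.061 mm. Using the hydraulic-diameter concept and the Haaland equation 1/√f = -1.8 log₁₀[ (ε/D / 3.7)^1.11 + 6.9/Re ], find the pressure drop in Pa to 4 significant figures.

ΔP ≈ 137.8 Pa

Hydraulic diameter D_h = 4A/P = 4·(0.4532·0.2467)/(2·(0.4532+0.2467)) = 0.4472/1.4 = 0.3195 m.
Re = ρVD_h/μ = 0.5846·5.519·0.3195/1.18e-05 = 8.736e+04.
ε/D_h = 6.1e-05/0.3195 = 0.000191; Haaland gives 1/√f = -1.8 log₁₀[1.74e-05+7.9e-05] = 7.229, so f = 0.01914.
ΔP = f(L/D_h)(ρV²/2) = 0.01914·258.3/0.3195·8.903 = 137.8 Pa.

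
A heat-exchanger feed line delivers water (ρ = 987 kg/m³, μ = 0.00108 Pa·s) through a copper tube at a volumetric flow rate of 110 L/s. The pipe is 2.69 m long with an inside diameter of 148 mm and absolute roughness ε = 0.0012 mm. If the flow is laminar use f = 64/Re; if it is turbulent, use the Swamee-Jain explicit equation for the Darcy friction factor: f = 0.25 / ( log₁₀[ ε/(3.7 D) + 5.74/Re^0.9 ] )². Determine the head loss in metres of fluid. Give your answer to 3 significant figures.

Q = 110 L/s = 110/1000 = 0.11 m³/s.
Cross-sectional area A = πD²/4 = π(0.148)²/4 = 0.0172 m²; mean velocity V = Q/A = 0.11/0.0172 = 6.394 m/s.
Reynolds number Re = ρVD/μ = 987 · 6.394 · 0.148 / 0.00108 = 8.648e+05.
Re > 4000 → turbulent. Relative roughness ε/D = 1.2e-06/0.148 = 8.11e-06. Swamee-Jain: f = 0.25/(log₁₀[8.11e-06/3.7 + 5.74/8.648e+05^0.9])² = 0.25/(log₁₀[2.19e-06 + 2.6e-05])² = 0.25/(-4.549)² = 0.01208.
Darcy-Weisbach: ΔP = f(L/D)(ρV²/2) = 0.01208·(2.69/0.148)·(987·6.394²/2) = 0.01208·18.18·2.018e+04 = 4430 Pa.
Head loss h_f = ΔP/(ρg) = 4430/(987·9.81) = 0.458 m.

h_f ≈ 0.458 m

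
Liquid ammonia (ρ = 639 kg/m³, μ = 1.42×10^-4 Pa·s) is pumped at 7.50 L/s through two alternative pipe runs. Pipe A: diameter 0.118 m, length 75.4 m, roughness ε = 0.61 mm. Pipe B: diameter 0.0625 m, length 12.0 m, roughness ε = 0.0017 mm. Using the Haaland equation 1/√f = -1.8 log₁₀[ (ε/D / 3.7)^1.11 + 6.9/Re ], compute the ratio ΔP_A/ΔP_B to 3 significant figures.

Pipe A: V = Q/A = 0.0075/0.01094 = 0.6858 m/s; Re = 3.642e+05; ε/D = 0.00517; Haaland → f = 0.03097; ΔP_A = f(L/D)(ρV²/2) = 2974 Pa.
Pipe B: V = Q/A = 0.0075/0.003068 = 2.445 m/s; Re = 6.875e+05; ε/D = 2.72e-05; Haaland → f = 0.01275; ΔP_B = f(L/D)(ρV²/2) = 4675 Pa.
ΔP_A/ΔP_B = 2974/4675 = 0.636.

ΔP_A/ΔP_B ≈ 0.636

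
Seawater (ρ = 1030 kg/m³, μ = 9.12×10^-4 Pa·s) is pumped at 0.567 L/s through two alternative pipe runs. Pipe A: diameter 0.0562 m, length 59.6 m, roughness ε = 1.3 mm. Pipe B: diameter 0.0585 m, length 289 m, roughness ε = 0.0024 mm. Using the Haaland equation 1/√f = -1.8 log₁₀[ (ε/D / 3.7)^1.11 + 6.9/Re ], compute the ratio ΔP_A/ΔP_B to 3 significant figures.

Pipe A: V = Q/A = 0.000567/0.002481 = 0.2286 m/s; Re = 1.451e+04; ε/D = 0.0231; Haaland → f = 0.05393; ΔP_A = f(L/D)(ρV²/2) = 1539 Pa.
Pipe B: V = Q/A = 0.000567/0.002688 = 0.211 m/s; Re = 1.394e+04; ε/D = 4.1e-05; Haaland → f = 0.0283; ΔP_B = f(L/D)(ρV²/2) = 3204 Pa.
ΔP_A/ΔP_B = 1539/3204 = 0.480.

ΔP_A/ΔP_B ≈ 0.480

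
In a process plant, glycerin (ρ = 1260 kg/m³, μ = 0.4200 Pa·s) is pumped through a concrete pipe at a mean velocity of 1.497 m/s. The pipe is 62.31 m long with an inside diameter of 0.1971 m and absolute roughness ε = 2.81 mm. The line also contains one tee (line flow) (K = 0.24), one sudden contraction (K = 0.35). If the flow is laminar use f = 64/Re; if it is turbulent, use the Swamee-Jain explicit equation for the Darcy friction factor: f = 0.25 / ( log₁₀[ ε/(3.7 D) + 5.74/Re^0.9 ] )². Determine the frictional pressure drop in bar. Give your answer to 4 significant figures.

Reynolds number Re = ρVD/μ = 1260 · 1.497 · 0.1971 / 0.42 = 885.2.
Re < 2300 → laminar flow, so f = 64/Re = 64/885.2 = 0.0723 (the turbulent correlation is not needed).
Total minor-loss coefficient ΣK = 1·0.24 + 1·0.35 = 0.59.
ΔP = [f·L/D + ΣK]·(ρV²/2) = [0.0723·62.31/0.1971 + 0.59]·(1260·1.497²/2) = [22.86 + 0.59]·1412 = 3.31e+04 Pa.
ΔP = 3.31e+04 Pa = 0.3310 bar.

ΔP ≈ 0.3310 bar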